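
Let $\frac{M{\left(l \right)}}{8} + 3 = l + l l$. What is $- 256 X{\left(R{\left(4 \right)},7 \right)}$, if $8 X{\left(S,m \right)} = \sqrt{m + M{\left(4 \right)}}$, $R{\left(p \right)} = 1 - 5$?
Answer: $- 32 \sqrt{143} \approx -382.66$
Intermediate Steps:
$M{\left(l \right)} = -24 + 8 l + 8 l^{2}$ ($M{\left(l \right)} = -24 + 8 \left(l + l l\right) = -24 + 8 \left(l + l^{2}\right) = -24 + \left(8 l + 8 l^{2}\right) = -24 + 8 l + 8 l^{2}$)
$R{\left(p \right)} = -4$ ($R{\left(p \right)} = 1 - 5 = -4$)
$X{\left(S,m \right)} = \frac{\sqrt{136 + m}}{8}$ ($X{\left(S,m \right)} = \frac{\sqrt{m + \left(-24 + 8 \cdot 4 + 8 \cdot 4^{2}\right)}}{8} = \frac{\sqrt{m + \left(-24 + 32 + 8 \cdot 16\right)}}{8} = \frac{\sqrt{m + \left(-24 + 32 + 128\right)}}{8} = \frac{\sqrt{m + 136}}{8} = \frac{\sqrt{136 + m}}{8}$)
$- 256 X{\left(R{\left(4 \right)},7 \right)} = - 256 \frac{\sqrt{136 + 7}}{8} = - 256 \frac{\sqrt{143}}{8} = - 32 \sqrt{143}$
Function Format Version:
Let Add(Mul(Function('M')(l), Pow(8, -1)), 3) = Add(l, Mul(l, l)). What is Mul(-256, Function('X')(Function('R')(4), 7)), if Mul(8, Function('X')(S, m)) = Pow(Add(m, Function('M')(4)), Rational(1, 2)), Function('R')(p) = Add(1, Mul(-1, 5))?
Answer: Mul(-32, Pow(143, Rational(1, 2))) ≈ -382.66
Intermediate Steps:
Function('M')(l) = Add(-24, Mul(8, l), Mul(8, Pow(l, 2))) (Function('M')(l) = Add(-24, Mul(8, Add(l, Mul(l, l)))) = Add(-24, Mul(8, Add(l, Pow(l, 2)))) = Add(-24, Add(Mul(8, l), Mul(8, Pow(l, 2)))) = Add(-24, Mul(8, l), Mul(8, Pow(l, 2))))
Function('R')(p) = -4 (Function('R')(p) = Add(1, -5) = -4)
Function('X')(S, m) = Mul(Rational(1, 8), Pow(Add(136, m), Rational(1, 2))) (Function('X')(S, m) = Mul(Rational(1, 8), Pow(Add(m, Add(-24, Mul(8, 4), Mul(8, Pow(4, 2)))), Rational(1, 2))) = Mul(Rational(1, 8), Pow(Add(m, Add(-24, 32, Mul(8, 16))), Rational(1, 2))) = Mul(Rational(1, 8), Pow(Add(m, Add(-24, 32, 128)), Rational(1, 2))) = Mul(Rational(1, 8), Pow(Add(m, 136), Rational(1, 2))) = Mul(Rational(1, 8), Pow(Add(136, m), Rational(1, 2))))
Mul(-256, Function('X')(Function('R')(4), 7)) = Mul(-256, Mul(Rational(1, 8), Pow(Add(136, 7), Rational(1, 2)))) = Mul(-256, Mul(Rational(1, 8), Pow(143, Rational(1, 2)))) = Mul(-32, Pow(143, Rational(1, 2)))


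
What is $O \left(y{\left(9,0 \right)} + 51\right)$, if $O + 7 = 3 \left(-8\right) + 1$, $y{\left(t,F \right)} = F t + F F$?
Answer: $-1530$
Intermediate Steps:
$y{\left(t,F \right)} = F^{2} + F t$ ($y{\left(t,F \right)} = F t + F^{2} = F^{2} + F t$)
$O = -30$ ($O = -7 + \left(3 \left(-8\right) + 1\right) = -7 + \left(-24 + 1\right) = -7 - 23 = -30$)
$O \left(y{\left(9,0 \right)} + 51\right) = - 30 \left(0 \left(0 + 9\right) + 51\right) = - 30 \left(0 \cdot 9 + 51\right) = - 30 \left(0 + 51\right) = \left(-30\right) 51 = -1530$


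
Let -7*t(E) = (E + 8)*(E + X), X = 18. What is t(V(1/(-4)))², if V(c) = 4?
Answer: 69696/49 ≈ 1422.4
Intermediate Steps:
t(E) = -(8 + E)*(18 + E)/7 (t(E) = -(E + 8)*(E + 18)/7 = -(8 + E)*(18 + E)/7)
t(V(1/(-4)))² = (-144/7 - 26/7*4 - ⅐*4²)² = (-144/7 - 104/7 - ⅐*16)² = (-144/7 - 104/7 - 16/7)² = (-264/7)² = 69696/49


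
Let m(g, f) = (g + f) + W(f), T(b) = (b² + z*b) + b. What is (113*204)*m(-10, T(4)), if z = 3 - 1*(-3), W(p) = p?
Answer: 1798056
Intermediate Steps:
z = 6 (z = 3 + 3 = 6)
T(b) = b² + 7*b (T(b) = (b² + 6*b) + b = b² + 7*b)
m(g, f) = g + 2*f (m(g, f) = (g + f) + f = (f + g) + f = g + 2*f)
(113*204)*m(-10, T(4)) = (113*204)*(-10 + 2*(4*(7 + 4))) = 23052*(-10 + 2*(4*11)) = 23052*(-10 + 2*44) = 23052*(-10 + 88) = 23052*78 = 1798056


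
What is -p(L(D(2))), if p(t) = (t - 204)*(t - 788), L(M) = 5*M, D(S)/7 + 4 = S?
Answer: -235092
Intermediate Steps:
D(S) = -28 + 7*S
p(t) = (-788 + t)*(-204 + t) (p(t) = (-204 + t)*(-788 + t) = (-788 + t)*(-204 + t))
-p(L(D(2))) = -(160752 + (5*(-28 + 7*2))**2 - 4960*(-28 + 7*2)) = -(160752 + (5*(-28 + 14))**2 - 4960*(-28 + 14)) = -(160752 + (5*(-14))**2 - 4960*(-14)) = -(160752 + (-70)**2 - 992*(-70)) = -(160752 + 4900 + 69440) = -1*235092 = -235092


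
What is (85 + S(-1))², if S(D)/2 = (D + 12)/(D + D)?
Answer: 5476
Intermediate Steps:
S(D) = (12 + D)/D (S(D) = 2*((D + 12)/(D + D)) = 2*((12 + D)/((2*D))) = 2*((12 + D)*(1/(2*D))) = 2*((12 + D)/(2*D)) = (12 + D)/D)
(85 + S(-1))² = (85 + (12 - 1)/(-1))² = (85 - 1*11)² = (85 - 11)² = 74² = 5476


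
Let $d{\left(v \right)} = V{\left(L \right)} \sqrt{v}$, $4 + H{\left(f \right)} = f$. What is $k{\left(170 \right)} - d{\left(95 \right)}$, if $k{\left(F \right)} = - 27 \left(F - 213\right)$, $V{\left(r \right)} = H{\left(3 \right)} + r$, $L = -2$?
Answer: $1161 + 3 \sqrt{95} \approx 1190.2$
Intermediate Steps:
$H{\left(f \right)} = -4 + f$
$V{\left(r \right)} = -1 + r$ ($V{\left(r \right)} = \left(-4 + 3\right) + r = -1 + r$)
$k{\left(F \right)} = 5751 - 27 F$ ($k{\left(F \right)} = - 27 \left(-213 + F\right) = 5751 - 27 F$)
$d{\left(v \right)} = - 3 \sqrt{v}$ ($d{\left(v \right)} = \left(-1 - 2\right) \sqrt{v} = - 3 \sqrt{v}$)
$k{\left(170 \right)} - d{\left(95 \right)} = \left(5751 - 4590\right) - - 3 \sqrt{95} = \left(5751 - 4590\right) + 3 \sqrt{95} = 1161 + 3 \sqrt{95}$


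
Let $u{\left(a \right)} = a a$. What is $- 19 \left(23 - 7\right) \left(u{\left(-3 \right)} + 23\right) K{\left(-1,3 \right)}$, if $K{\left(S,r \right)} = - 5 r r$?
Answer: $437760$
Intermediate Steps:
$K{\left(S,r \right)} = - 5 r^{2}$
$u{\left(a \right)} = a^{2}$
$- 19 \left(23 - 7\right) \left(u{\left(-3 \right)} + 23\right) K{\left(-1,3 \right)} = - 19 \left(23 - 7\right) \left(\left(-3\right)^{2} + 23\right) \left(- 5 \cdot 3^{2}\right) = - 19 \cdot 16 \left(9 + 23\right) \left(\left(-5\right) 9\right) = - 19 \cdot 16 \cdot 32 \left(-45\right) = \left(-19\right) 512 \left(-45\right) = \left(-9728\right) \left(-45\right) = 437760$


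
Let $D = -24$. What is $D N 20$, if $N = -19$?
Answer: $9120$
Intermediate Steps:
$D N 20 = \left(-24\right) \left(-19\right) 20 = 456 \cdot 20 = 9120$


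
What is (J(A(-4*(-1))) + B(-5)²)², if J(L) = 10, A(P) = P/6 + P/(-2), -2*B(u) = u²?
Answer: 442225/16 ≈ 27639.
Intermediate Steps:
B(u) = -u²/2
A(P) = -P/3 (A(P) = P*(⅙) + P*(-½) = P/6 - P/2 = -P/3)
(J(A(-4*(-1))) + B(-5)²)² = (10 + (-½*(-5)²)²)² = (10 + (-½*25)²)² = (10 + (-25/2)²)² = (10 + 625/4)² = (665/4)² = 442225/16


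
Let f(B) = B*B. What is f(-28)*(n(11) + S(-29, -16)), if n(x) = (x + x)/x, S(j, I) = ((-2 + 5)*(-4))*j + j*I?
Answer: 638176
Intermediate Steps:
S(j, I) = -12*j + I*j (S(j, I) = (3*(-4))*j + I*j = -12*j + I*j)
n(x) = 2 (n(x) = (2*x)/x = 2)
f(B) = B²
f(-28)*(n(11) + S(-29, -16)) = (-28)²*(2 - 29*(-12 - 16)) = 784*(2 - 29*(-28)) = 784*(2 + 812) = 784*814 = 638176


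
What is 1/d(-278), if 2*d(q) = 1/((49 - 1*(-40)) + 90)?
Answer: 358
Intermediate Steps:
d(q) = 1/358 (d(q) = 1/(2*((49 - 1*(-40)) + 90)) = 1/(2*((49 + 40) + 90)) = 1/(2*(89 + 90)) = (1/2)/179 = (1/2)*(1/179) = 1/358)
1/d(-278) = 1/(1/358) = 358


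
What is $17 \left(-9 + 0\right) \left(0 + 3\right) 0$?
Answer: $0$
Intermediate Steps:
$17 \left(-9 + 0\right) \left(0 + 3\right) 0 = 17 \left(\left(-9\right) 3\right) 0 = 17 \left(-27\right) 0 = \left(-459\right) 0 = 0$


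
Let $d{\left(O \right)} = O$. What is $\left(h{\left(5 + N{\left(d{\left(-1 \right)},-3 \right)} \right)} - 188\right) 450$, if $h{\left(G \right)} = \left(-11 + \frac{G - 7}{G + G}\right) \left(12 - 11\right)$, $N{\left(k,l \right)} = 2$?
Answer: $-89550$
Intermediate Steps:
$h{\left(G \right)} = -11 + \frac{-7 + G}{2 G}$ ($h{\left(G \right)} = \left(-11 + \frac{-7 + G}{2 G}\right) 1 = -11 + \frac{-7 + G}{2 G}$)
$\left(h{\left(5 + N{\left(d{\left(-1 \right)},-3 \right)} \right)} - 188\right) 450 = \left(\frac{7 \left(-1 - 3 \left(5 + 2\right)\right)}{2 \left(5 + 2\right)} - 188\right) 450 = \left(\frac{7 \left(-1 - 21\right)}{2 \cdot 7} - 188\right) 450 = \left(\frac{7}{2} \cdot \frac{1}{7} \left(-1 - 21\right) - 188\right) 450 = \left(\frac{7}{2} \cdot \frac{1}{7} \left(-22\right) - 188\right) 450 = \left(-11 - 188\right) 450 = \left(-199\right) 450 = -89550$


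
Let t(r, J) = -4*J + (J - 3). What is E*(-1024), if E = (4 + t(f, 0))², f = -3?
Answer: -1024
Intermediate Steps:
t(r, J) = -3 - 3*J (t(r, J) = -4*J + (-3 + J) = -3 - 3*J)
E = 1 (E = (4 + (-3 - 3*0))² = (4 + (-3 + 0))² = (4 - 3)² = 1² = 1)
E*(-1024) = 1*(-1024) = -1024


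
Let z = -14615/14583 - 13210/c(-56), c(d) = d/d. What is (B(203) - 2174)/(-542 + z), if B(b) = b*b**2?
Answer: -121961318499/200560031 ≈ -608.10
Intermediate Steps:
c(d) = 1
B(b) = b**3
z = -192656045/14583 (z = -14615/14583 - 13210/1 = -14615*1/14583 - 13210*1 = -14615/14583 - 13210 = -192656045/14583 ≈ -13211.)
(B(203) - 2174)/(-542 + z) = (203**3 - 2174)/(-542 - 192656045/14583) = (8365427 - 2174)/(-200560031/14583) = 8363253*(-14583/200560031) = -121961318499/200560031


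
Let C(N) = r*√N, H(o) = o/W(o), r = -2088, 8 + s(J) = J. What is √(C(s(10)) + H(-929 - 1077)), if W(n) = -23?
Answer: √(46138 - 1104552*√2)/23 ≈ 53.532*I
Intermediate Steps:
s(J) = -8 + J
H(o) = -o/23 (H(o) = o/(-23) = o*(-1/23) = -o/23)
C(N) = -2088*√N
√(C(s(10)) + H(-929 - 1077)) = √(-2088*√(-8 + 10) - (-929 - 1077)/23) = √(-2088*√2 - 1/23*(-2006)) = √(-2088*√2 + 2006/23) = √(2006/23 - 2088*√2)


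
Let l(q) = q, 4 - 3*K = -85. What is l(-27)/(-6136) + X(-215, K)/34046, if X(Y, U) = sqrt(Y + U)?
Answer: 27/6136 + I*sqrt(417)/51069 ≈ 0.0044003 + 0.00039986*I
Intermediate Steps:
K = 89/3 (K = 4/3 - 1/3*(-85) = 4/3 + 85/3 = 89/3 ≈ 29.667)
X(Y, U) = sqrt(U + Y)
l(-27)/(-6136) + X(-215, K)/34046 = -27/(-6136) + sqrt(89/3 - 215)/34046 = -27*(-1/6136) + sqrt(-556/3)*(1/34046) = 27/6136 + (2*I*sqrt(417)/3)*(1/34046) = 27/6136 + I*sqrt(417)/51069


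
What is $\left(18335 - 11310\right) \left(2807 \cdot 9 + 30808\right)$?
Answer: $393898775$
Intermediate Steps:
$\left(18335 - 11310\right) \left(2807 \cdot 9 + 30808\right) = 7025 \left(25263 + 30808\right) = 7025 \cdot 56071 = 393898775$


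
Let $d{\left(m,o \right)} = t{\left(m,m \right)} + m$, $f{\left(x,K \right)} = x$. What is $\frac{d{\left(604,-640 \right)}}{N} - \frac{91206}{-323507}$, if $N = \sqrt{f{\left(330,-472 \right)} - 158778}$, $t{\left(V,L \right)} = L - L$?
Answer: $\frac{91206}{323507} - \frac{151 i \sqrt{9903}}{9903} \approx 0.28193 - 1.5174 i$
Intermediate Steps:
$t{\left(V,L \right)} = 0$
$d{\left(m,o \right)} = m$ ($d{\left(m,o \right)} = 0 + m = m$)
$N = 4 i \sqrt{9903}$ ($N = \sqrt{330 - 158778} = \sqrt{-158448} = 4 i \sqrt{9903} \approx 398.06 i$)
$\frac{d{\left(604,-640 \right)}}{N} - \frac{91206}{-323507} = \frac{604}{4 i \sqrt{9903}} - \frac{91206}{-323507} = 604 \left(- \frac{i \sqrt{9903}}{39612}\right) - - \frac{91206}{323507} = - \frac{151 i \sqrt{9903}}{9903} + \frac{91206}{323507} = \frac{91206}{323507} - \frac{151 i \sqrt{9903}}{9903}$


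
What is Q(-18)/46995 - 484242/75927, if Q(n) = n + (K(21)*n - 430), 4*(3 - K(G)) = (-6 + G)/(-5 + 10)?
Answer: -15196028753/2378792910 ≈ -6.3881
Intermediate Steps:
K(G) = 33/10 - G/20 (K(G) = 3 - (-6 + G)/(4*(-5 + 10)) = 3 - (-6 + G)/(4*5) = 3 - (-6/5 + G/5)/4 = 3 + (3/10 - G/20) = 33/10 - G/20)
Q(n) = -430 + 13*n/4 (Q(n) = n + ((33/10 - 1/20*21)*n - 430) = n + ((33/10 - 21/20)*n - 430) = n + (9*n/4 - 430) = n + (-430 + 9*n/4) = -430 + 13*n/4)
Q(-18)/46995 - 484242/75927 = (-430 + (13/4)*(-18))/46995 - 484242/75927 = (-430 - 117/2)*(1/46995) - 484242*1/75927 = -977/2*1/46995 - 161414/25309 = -977/93990 - 161414/25309 = -15196028753/2378792910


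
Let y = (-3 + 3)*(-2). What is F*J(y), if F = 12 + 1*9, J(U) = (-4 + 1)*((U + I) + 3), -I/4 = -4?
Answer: -1197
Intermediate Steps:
I = 16 (I = -4*(-4) = 16)
y = 0 (y = 0*(-2) = 0)
J(U) = -57 - 3*U (J(U) = (-4 + 1)*((U + 16) + 3) = -3*((16 + U) + 3) = -3*(19 + U) = -57 - 3*U)
F = 21 (F = 12 + 9 = 21)
F*J(y) = 21*(-57 - 3*0) = 21*(-57 + 0) = 21*(-57) = -1197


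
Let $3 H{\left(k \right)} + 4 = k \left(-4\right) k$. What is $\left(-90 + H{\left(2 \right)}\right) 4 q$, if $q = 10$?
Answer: $- \frac{11600}{3} \approx -3866.7$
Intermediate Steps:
$H{\left(k \right)} = - \frac{4}{3} - \frac{4 k^{2}}{3}$ ($H{\left(k \right)} = - \frac{4}{3} + \frac{k \left(-4\right) k}{3} = - \frac{4}{3} + \frac{- 4 k k}{3} = - \frac{4}{3} + \frac{\left(-4\right) k^{2}}{3} = - \frac{4}{3} - \frac{4 k^{2}}{3}$)
$\left(-90 + H{\left(2 \right)}\right) 4 q = \left(-90 - \left(\frac{4}{3} + \frac{4 \cdot 2^{2}}{3}\right)\right) 4 \cdot 10 = \left(-90 - \frac{20}{3}\right) 40 = \left(- \frac{290}{3}\right) 40 = - \frac{11600}{3}$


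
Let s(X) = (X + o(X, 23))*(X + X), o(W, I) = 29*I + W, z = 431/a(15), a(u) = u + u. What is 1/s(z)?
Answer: 225/4497916 ≈ 5.0023e-5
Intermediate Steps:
a(u) = 2*u
z = 431/30 (z = 431/((2*15)) = 431/30 ≈ 14.367)
o(W, I) = W + 29*I
s(X) = 2*X*(667 + 2*X) (s(X) = (X + (X + 29*23))*(X + X) = (X + (X + 667))*(2*X) = (X + (667 + X))*(2*X) = (667 + 2*X)*(2*X) = 2*X*(667 + 2*X))
1/s(z) = 1/(2*(431/30)*(667 + 2*(431/30))) = 1/(2*(431/30)*(667 + 431/15)) = 1/(2*(431/30)*(10436/15)) = 1/(4497916/225) = 225/4497916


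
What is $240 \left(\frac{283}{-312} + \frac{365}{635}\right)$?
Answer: $- \frac{131650}{1651} \approx -79.74$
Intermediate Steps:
$240 \left(\frac{283}{-312} + \frac{365}{635}\right) = 240 \left(283 \left(- \frac{1}{312}\right) + 365 \cdot \frac{1}{635}\right) = 240 \left(- \frac{283}{312} + \frac{73}{127}\right) = 240 \left(- \frac{13165}{39624}\right) = - \frac{131650}{1651}$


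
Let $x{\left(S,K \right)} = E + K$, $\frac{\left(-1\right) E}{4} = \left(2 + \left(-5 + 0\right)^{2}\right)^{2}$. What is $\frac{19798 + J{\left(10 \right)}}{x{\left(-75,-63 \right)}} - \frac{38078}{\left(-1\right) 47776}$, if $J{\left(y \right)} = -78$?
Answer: $- \frac{414354179}{71162352} \approx -5.8227$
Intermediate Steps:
$E = -2916$ ($E = - 4 \left(2 + \left(-5 + 0\right)^{2}\right)^{2} = - 4 \left(2 + \left(-5\right)^{2}\right)^{2} = - 4 \left(2 + 25\right)^{2} = - 4 \cdot 27^{2} = \left(-4\right) 729 = -2916$)
$x{\left(S,K \right)} = -2916 + K$
$\frac{19798 + J{\left(10 \right)}}{x{\left(-75,-63 \right)}} - \frac{38078}{\left(-1\right) 47776} = \frac{19798 - 78}{-2916 - 63} - \frac{38078}{\left(-1\right) 47776} = \frac{19720}{-2979} - \frac{38078}{-47776} = 19720 \left(- \frac{1}{2979}\right) - - \frac{19039}{23888} = - \frac{19720}{2979} + \frac{19039}{23888} = - \frac{414354179}{71162352}$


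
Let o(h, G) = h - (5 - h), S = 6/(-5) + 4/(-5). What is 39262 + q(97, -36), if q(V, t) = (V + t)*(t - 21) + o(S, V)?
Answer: 35776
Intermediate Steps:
S = -2 (S = 6*(-1/5) + 4*(-1/5) = -6/5 - 4/5 = -2)
o(h, G) = -5 + 2*h (o(h, G) = h + (-5 + h) = -5 + 2*h)
q(V, t) = -9 + (-21 + t)*(V + t) (q(V, t) = (V + t)*(t - 21) + (-5 + 2*(-2)) = (V + t)*(-21 + t) + (-5 - 4) = (-21 + t)*(V + t) - 9 = -9 + (-21 + t)*(V + t))
39262 + q(97, -36) = 39262 + (-9 + (-36)**2 - 21*97 - 21*(-36) + 97*(-36)) = 39262 + (-9 + 1296 - 2037 + 756 - 3492) = 39262 - 3486 = 35776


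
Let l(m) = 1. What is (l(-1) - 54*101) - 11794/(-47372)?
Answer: -129153861/23686 ≈ -5452.8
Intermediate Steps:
(l(-1) - 54*101) - 11794/(-47372) = (1 - 54*101) - 11794/(-47372) = (1 - 5454) - 11794*(-1)/47372 = -5453 - 1*(-5897/23686) = -5453 + 5897/23686 = -129153861/23686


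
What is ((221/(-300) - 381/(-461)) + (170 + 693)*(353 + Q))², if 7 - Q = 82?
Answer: 1100920271570910467161/19126890000 ≈ 5.7559e+10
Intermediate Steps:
Q = -75 (Q = 7 - 1*82 = 7 - 82 = -75)
((221/(-300) - 381/(-461)) + (170 + 693)*(353 + Q))² = ((221/(-300) - 381/(-461)) + (170 + 693)*(353 - 75))² = ((221*(-1/300) - 381*(-1/461)) + 863*278)² = ((-221/300 + 381/461) + 239914)² = (12419/138300 + 239914)² = (33180118619/138300)² = 1100920271570910467161/19126890000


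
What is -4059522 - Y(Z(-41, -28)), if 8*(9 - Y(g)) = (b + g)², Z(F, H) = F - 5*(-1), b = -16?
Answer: -4059193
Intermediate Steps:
Z(F, H) = 5 + F (Z(F, H) = F + 5 = 5 + F)
Y(g) = 9 - (-16 + g)²/8
-4059522 - Y(Z(-41, -28)) = -4059522 - (9 - (-16 + (5 - 41))²/8) = -4059522 - (9 - (-16 - 36)²/8) = -4059522 - (9 - ⅛*(-52)²) = -4059522 - (9 - ⅛*2704) = -4059522 - (9 - 338) = -4059522 - 1*(-329) = -4059522 + 329 = -4059193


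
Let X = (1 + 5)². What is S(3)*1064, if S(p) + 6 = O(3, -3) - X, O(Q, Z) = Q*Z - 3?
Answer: -57456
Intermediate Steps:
O(Q, Z) = -3 + Q*Z
X = 36 (X = 6² = 36)
S(p) = -54 (S(p) = -6 + ((-3 + 3*(-3)) - 1*36) = -6 + ((-3 - 9) - 36) = -6 + (-12 - 36) = -6 - 48 = -54)
S(3)*1064 = -54*1064 = -57456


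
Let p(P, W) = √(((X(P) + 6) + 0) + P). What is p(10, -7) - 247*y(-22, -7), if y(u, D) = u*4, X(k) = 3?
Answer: 21736 + √19 ≈ 21740.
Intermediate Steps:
y(u, D) = 4*u
p(P, W) = √(9 + P) (p(P, W) = √(((3 + 6) + 0) + P) = √((9 + 0) + P) = √(9 + P))
p(10, -7) - 247*y(-22, -7) = √(9 + 10) - 988*(-22) = √19 - 247*(-88) = √19 + 21736 = 21736 + √19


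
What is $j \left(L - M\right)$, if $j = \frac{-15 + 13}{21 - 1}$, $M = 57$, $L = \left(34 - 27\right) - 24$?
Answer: $\frac{37}{5} \approx 7.4$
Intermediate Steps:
$L = -17$ ($L = 7 - 24 = -17$)
$j = - \frac{1}{10}$ ($j = - \frac{2}{20} = \left(-2\right) \frac{1}{20} = - \frac{1}{10} \approx -0.1$)
$j \left(L - M\right) = - \frac{-17 - 57}{10} = \left(- \frac{1}{10}\right) \left(-74\right) = \frac{37}{5}$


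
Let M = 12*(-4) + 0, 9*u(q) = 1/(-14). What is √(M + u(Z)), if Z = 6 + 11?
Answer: I*√84686/42 ≈ 6.9288*I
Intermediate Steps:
Z = 17
u(q) = -1/126 (u(q) = (⅑)/(-14) = (⅑)*(-1/14) = -1/126)
M = -48 (M = -48 + 0 = -48)
√(M + u(Z)) = √(-48 - 1/126) = √(-6049/126) = I*√84686/42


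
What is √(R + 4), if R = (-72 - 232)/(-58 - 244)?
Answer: 6*√3171/151 ≈ 2.2375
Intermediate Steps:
R = 152/151 (R = -304/(-302) = -304*(-1/302) = 152/151 ≈ 1.0066)
√(R + 4) = √(152/151 + 4) = √(756/151) = 6*√3171/151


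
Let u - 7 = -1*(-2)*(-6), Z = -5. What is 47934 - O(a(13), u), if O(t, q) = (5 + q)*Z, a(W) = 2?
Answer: 47934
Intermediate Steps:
u = -5 (u = 7 - 1*(-2)*(-6) = 7 + 2*(-6) = 7 - 12 = -5)
O(t, q) = -25 - 5*q (O(t, q) = (5 + q)*(-5) = -25 - 5*q)
47934 - O(a(13), u) = 47934 - (-25 - 5*(-5)) = 47934 - (-25 + 25) = 47934 - 1*0 = 47934 + 0 = 47934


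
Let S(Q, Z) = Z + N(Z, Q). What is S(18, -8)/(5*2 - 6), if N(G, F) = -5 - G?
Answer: -5/4 ≈ -1.2500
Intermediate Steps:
S(Q, Z) = -5 (S(Q, Z) = Z + (-5 - Z) = -5)
S(18, -8)/(5*2 - 6) = -5/(5*2 - 6) = -5/(10 - 6) = -5/4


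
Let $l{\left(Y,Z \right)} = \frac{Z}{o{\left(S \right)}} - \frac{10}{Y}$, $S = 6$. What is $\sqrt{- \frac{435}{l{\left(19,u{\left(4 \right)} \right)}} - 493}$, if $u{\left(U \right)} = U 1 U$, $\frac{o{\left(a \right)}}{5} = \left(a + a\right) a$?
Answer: $\frac{\sqrt{17387327}}{206} \approx 20.242$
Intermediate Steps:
$o{\left(a \right)} = 10 a^{2}$ ($o{\left(a \right)} = 5 \left(a + a\right) a = 5 \cdot 2 a a = 5 \cdot 2 a^{2} = 10 a^{2}$)
$u{\left(U \right)} = U^{2}$ ($u{\left(U \right)} = U U = U^{2}$)
$l{\left(Y,Z \right)} = - \frac{10}{Y} + \frac{Z}{360}$ ($l{\left(Y,Z \right)} = \frac{Z}{10 \cdot 6^{2}} - \frac{10}{Y} = \frac{Z}{10 \cdot 36} - \frac{10}{Y} = \frac{Z}{360} - \frac{10}{Y} = - \frac{10}{Y} + \frac{Z}{360}$)
$\sqrt{- \frac{435}{l{\left(19,u{\left(4 \right)} \right)}} - 493} = \sqrt{- \frac{435}{- \frac{10}{19} + \frac{4^{2}}{360}} - 493} = \sqrt{- \frac{435}{\left(-10\right) \frac{1}{19} + \frac{1}{360} \cdot 16} - 493} = \sqrt{- \frac{435}{- \frac{10}{19} + \frac{2}{45}} - 493} = \sqrt{- \frac{435}{- \frac{412}{855}} - 493} = \sqrt{\left(-435\right) \left(- \frac{855}{412}\right) - 493} = \sqrt{\frac{371925}{412} - 493} = \sqrt{\frac{168809}{412}} = \frac{\sqrt{17387327}}{206}$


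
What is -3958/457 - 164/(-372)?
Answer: -349357/42501 ≈ -8.2200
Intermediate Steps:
-3958/457 - 164/(-372) = -3958*1/457 - 164*(-1/372) = -3958/457 + 41/93 = -349357/42501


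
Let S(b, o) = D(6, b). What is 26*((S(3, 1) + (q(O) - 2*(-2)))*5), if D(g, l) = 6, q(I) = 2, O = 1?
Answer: 1560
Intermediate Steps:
S(b, o) = 6
26*((S(3, 1) + (q(O) - 2*(-2)))*5) = 26*((6 + (2 - 2*(-2)))*5) = 26*((6 + (2 + 4))*5) = 26*((6 + 6)*5) = 26*(12*5) = 26*60 = 1560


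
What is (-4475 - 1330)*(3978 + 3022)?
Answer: -40635000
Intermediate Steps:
(-4475 - 1330)*(3978 + 3022) = -5805*7000 = -40635000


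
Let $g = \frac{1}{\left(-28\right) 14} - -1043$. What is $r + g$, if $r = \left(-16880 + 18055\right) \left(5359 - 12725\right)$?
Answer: $- \frac{3392370745}{392} \approx -8.654 \cdot 10^{6}$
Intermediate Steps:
$r = -8655050$ ($r = 1175 \left(-7366\right) = -8655050$)
$g = \frac{408855}{392}$ ($g = \frac{1}{-392} + 1043 = - \frac{1}{392} + 1043 = \frac{408855}{392} \approx 1043.0$)
$r + g = -8655050 + \frac{408855}{392} = - \frac{3392370745}{392}$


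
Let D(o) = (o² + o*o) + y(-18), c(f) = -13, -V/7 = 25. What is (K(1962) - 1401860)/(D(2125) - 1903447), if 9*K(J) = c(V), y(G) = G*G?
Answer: -12616753/64153143 ≈ -0.19667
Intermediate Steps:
V = -175 (V = -7*25 = -175)
y(G) = G²
K(J) = -13/9 (K(J) = (⅑)*(-13) = -13/9)
D(o) = 324 + 2*o² (D(o) = (o² + o*o) + (-18)² = (o² + o²) + 324 = 2*o² + 324 = 324 + 2*o²)
(K(1962) - 1401860)/(D(2125) - 1903447) = (-13/9 - 1401860)/((324 + 2*2125²) - 1903447) = -12616753/(9*((324 + 2*4515625) - 1903447)) = -12616753/(9*((324 + 9031250) - 1903447)) = -12616753/(9*(9031574 - 1903447)) = -12616753/9/7128127 = -12616753/9*1/7128127 = -12616753/64153143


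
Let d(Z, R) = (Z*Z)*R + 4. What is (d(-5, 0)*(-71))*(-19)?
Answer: 5396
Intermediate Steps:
d(Z, R) = 4 + R*Z² (d(Z, R) = Z²*R + 4 = R*Z² + 4 = 4 + R*Z²)
(d(-5, 0)*(-71))*(-19) = ((4 + 0*(-5)²)*(-71))*(-19) = ((4 + 0*25)*(-71))*(-19) = ((4 + 0)*(-71))*(-19) = (4*(-71))*(-19) = -284*(-19) = 5396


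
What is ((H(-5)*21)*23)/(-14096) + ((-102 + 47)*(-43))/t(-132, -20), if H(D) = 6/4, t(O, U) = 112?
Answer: 4156987/197344 ≈ 21.065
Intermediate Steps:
H(D) = 3/2 (H(D) = 6*(¼) = 3/2)
((H(-5)*21)*23)/(-14096) + ((-102 + 47)*(-43))/t(-132, -20) = (((3/2)*21)*23)/(-14096) + ((-102 + 47)*(-43))/112 = ((63/2)*23)*(-1/14096) - 55*(-43)*(1/112) = (1449/2)*(-1/14096) + 2365*(1/112) = -1449/28192 + 2365/112 = 4156987/197344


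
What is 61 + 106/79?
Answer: 4925/79 ≈ 62.342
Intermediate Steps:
61 + 106/79 = 4925/79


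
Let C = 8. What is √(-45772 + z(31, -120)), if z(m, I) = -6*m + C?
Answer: 5*I*√1838 ≈ 214.36*I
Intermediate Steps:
z(m, I) = 8 - 6*m (z(m, I) = -6*m + 8 = 8 - 6*m)
√(-45772 + z(31, -120)) = √(-45772 + (8 - 6*31)) = √(-45772 + (8 - 186)) = √(-45772 - 178) = √(-45950) = 5*I*√1838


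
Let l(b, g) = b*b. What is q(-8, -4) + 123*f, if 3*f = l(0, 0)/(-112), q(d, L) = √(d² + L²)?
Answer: 4*√5 ≈ 8.9443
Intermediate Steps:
l(b, g) = b²
q(d, L) = √(L² + d²)
f = 0 (f = (0²/(-112))/3 = (0*(-1/112))/3 = (⅓)*0 = 0)
q(-8, -4) + 123*f = √((-4)² + (-8)²) + 123*0 = √(16 + 64) + 0 = √80 + 0 = 4*√5 + 0 = 4*√5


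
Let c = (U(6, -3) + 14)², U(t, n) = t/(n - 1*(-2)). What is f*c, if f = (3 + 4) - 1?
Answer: 384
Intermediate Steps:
U(t, n) = t/(2 + n) (U(t, n) = t/(n + 2) = t/(2 + n))
f = 6 (f = 7 - 1 = 6)
c = 64 (c = (6/(2 - 3) + 14)² = (6/(-1) + 14)² = (6*(-1) + 14)² = (-6 + 14)² = 8² = 64)
f*c = 6*64 = 384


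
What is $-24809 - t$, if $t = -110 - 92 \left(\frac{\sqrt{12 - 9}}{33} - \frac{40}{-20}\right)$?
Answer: $-24515 + \frac{92 \sqrt{3}}{33} \approx -24510.0$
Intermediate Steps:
$t = -294 - \frac{92 \sqrt{3}}{33}$ ($t = -110 - 92 \left(\sqrt{3} \cdot \frac{1}{33} - -2\right) = -110 - 92 \left(\frac{\sqrt{3}}{33} + 2\right) = -110 - 92 \left(2 + \frac{\sqrt{3}}{33}\right) = -110 - \left(184 + \frac{92 \sqrt{3}}{33}\right) = -294 - \frac{92 \sqrt{3}}{33} \approx -298.83$)
$-24809 - t = -24809 - \left(-294 - \frac{92 \sqrt{3}}{33}\right) = -24809 + \left(294 + \frac{92 \sqrt{3}}{33}\right) = -24515 + \frac{92 \sqrt{3}}{33}$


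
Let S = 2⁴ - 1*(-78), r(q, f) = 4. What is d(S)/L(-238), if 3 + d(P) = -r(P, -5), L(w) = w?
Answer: 1/34 ≈ 0.029412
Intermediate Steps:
S = 94 (S = 16 + 78 = 94)
d(P) = -7 (d(P) = -3 - 1*4 = -3 - 4 = -7)
d(S)/L(-238) = -7/(-238) = -7*(-1/238) = 1/34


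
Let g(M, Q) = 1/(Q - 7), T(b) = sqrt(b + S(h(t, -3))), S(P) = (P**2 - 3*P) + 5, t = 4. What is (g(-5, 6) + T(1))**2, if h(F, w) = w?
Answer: 25 - 4*sqrt(6) ≈ 15.202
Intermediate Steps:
S(P) = 5 + P**2 - 3*P
T(b) = sqrt(23 + b) (T(b) = sqrt(b + (5 + (-3)**2 - 3*(-3))) = sqrt(b + (5 + 9 + 9)) = sqrt(b + 23) = sqrt(23 + b))
g(M, Q) = 1/(-7 + Q)
(g(-5, 6) + T(1))**2 = (1/(-7 + 6) + sqrt(23 + 1))**2 = (1/(-1) + sqrt(24))**2 = (-1 + 2*sqrt(6))**2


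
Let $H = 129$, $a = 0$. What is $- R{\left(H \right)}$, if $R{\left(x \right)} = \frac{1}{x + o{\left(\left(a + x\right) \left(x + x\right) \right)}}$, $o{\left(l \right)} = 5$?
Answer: $- \frac{1}{134} \approx -0.0074627$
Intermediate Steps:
$R{\left(x \right)} = \frac{1}{5 + x}$ ($R{\left(x \right)} = \frac{1}{x + 5} = \frac{1}{5 + x}$)
$- R{\left(H \right)} = - \frac{1}{5 + 129} = - \frac{1}{134}$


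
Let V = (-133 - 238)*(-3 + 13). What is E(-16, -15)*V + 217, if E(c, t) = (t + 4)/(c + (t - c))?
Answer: -7511/3 ≈ -2503.7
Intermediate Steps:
V = -3710 (V = -371*10 = -3710)
E(c, t) = (4 + t)/t
E(-16, -15)*V + 217 = ((4 - 15)/(-15))*(-3710) + 217 = -1/15*(-11)*(-3710) + 217 = (11/15)*(-3710) + 217 = -8162/3 + 217 = -7511/3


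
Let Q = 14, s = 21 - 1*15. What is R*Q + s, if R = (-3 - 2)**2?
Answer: 356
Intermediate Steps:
s = 6 (s = 21 - 15 = 6)
R = 25 (R = (-5)**2 = 25)
R*Q + s = 25*14 + 6 = 350 + 6 = 356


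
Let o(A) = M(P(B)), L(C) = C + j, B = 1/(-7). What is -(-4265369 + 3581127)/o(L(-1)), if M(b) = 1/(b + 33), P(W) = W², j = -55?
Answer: 1107103556/49 ≈ 2.2594e+7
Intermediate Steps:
B = -⅐ ≈ -0.14286
L(C) = -55 + C (L(C) = C - 55 = -55 + C)
M(b) = 1/(33 + b)
o(A) = 49/1618 (o(A) = 1/(33 + (-⅐)²) = 1/(33 + 1/49) = 1/(1618/49) = 49/1618)
-(-4265369 + 3581127)/o(L(-1)) = -(-4265369 + 3581127)/49/1618 = -(-684242)*1618/49 = -1*(-1107103556/49) = 1107103556/49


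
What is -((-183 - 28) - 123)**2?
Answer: -111556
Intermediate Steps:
-((-183 - 28) - 123)**2 = -(-211 - 123)**2 = -1*(-334)**2 = -1*111556 = -111556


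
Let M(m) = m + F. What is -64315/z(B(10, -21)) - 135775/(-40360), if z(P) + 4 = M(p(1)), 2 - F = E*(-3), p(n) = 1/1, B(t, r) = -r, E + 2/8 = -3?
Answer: 2077770385/347096 ≈ 5986.2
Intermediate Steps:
E = -13/4 (E = -¼ - 3 = -13/4 ≈ -3.2500)
p(n) = 1 (p(n) = 1*1 = 1)
F = -31/4 (F = 2 - (-13)*(-3)/4 = 2 - 1*39/4 = 2 - 39/4 = -31/4 ≈ -7.7500)
M(m) = -31/4 + m (M(m) = m - 31/4 = -31/4 + m)
z(P) = -43/4 (z(P) = -4 + (-31/4 + 1) = -4 - 27/4 = -43/4)
-64315/z(B(10, -21)) - 135775/(-40360) = -64315/(-43/4) - 135775/(-40360) = -64315*(-4/43) - 135775*(-1/40360) = 257260/43 + 27155/8072 = 2077770385/347096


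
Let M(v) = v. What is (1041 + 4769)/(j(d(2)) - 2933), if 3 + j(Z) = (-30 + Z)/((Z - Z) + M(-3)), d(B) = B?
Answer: -1743/878 ≈ -1.9852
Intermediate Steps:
j(Z) = 7 - Z/3 (j(Z) = -3 + (-30 + Z)/((Z - Z) - 3) = -3 + (-30 + Z)/(0 - 3) = -3 + (-30 + Z)/(-3) = -3 + (-30 + Z)*(-⅓) = -3 + (10 - Z/3) = 7 - Z/3)
(1041 + 4769)/(j(d(2)) - 2933) = (1041 + 4769)/((7 - ⅓*2) - 2933) = 5810/((7 - ⅔) - 2933) = 5810/(19/3 - 2933) = 5810/(-8780/3) = 5810*(-3/8780) = -1743/878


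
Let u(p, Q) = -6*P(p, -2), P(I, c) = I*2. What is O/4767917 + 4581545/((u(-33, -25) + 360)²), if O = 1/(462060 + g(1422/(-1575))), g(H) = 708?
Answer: 1880376016776056/234572090228091 ≈ 8.0162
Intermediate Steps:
P(I, c) = 2*I
u(p, Q) = -12*p
O = 1/462768 (O = 1/(462060 + 708) = 1/462768 ≈ 2.1609e-6)
O/4767917 + 4581545/((u(-33, -25) + 360)²) = (1/462768)/4767917 + 4581545/((-12*(-33) + 360)²) = (1/462768)*(1/4767917) + 4581545/((396 + 360)²) = 1/2206439414256 + 4581545/(756²) = 1/2206439414256 + 4581545/571536 = 1880376016776056/234572090228091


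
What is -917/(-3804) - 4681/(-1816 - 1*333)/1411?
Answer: 2798369687/11534637156 ≈ 0.24261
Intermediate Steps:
-917/(-3804) - 4681/(-1816 - 1*333)/1411 = -917*(-1/3804) - 4681/(-1816 - 333)*(1/1411) = 917/3804 - 4681/(-2149)*(1/1411) = 917/3804 - 4681*(-1/2149)*(1/1411) = 917/3804 + (4681/2149)*(1/1411) = 917/3804 + 4681/3032239 = 2798369687/11534637156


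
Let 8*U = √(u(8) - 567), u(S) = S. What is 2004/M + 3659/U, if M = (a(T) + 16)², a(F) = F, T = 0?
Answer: 501/64 - 29272*I*√559/559 ≈ 7.8281 - 1238.1*I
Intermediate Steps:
U = I*√559/8 (U = √(8 - 567)/8 = √(-559)/8 = (I*√559)/8 = I*√559/8 ≈ 2.9554*I)
M = 256 (M = (0 + 16)² = 16² = 256)
2004/M + 3659/U = 2004/256 + 3659/((I*√559/8)) = 2004*(1/256) + 3659*(-8*I*√559/559) = 501/64 - 29272*I*√559/559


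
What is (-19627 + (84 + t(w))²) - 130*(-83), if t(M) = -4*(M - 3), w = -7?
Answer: 6539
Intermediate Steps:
t(M) = 12 - 4*M (t(M) = -4*(-3 + M) = 12 - 4*M)
(-19627 + (84 + t(w))²) - 130*(-83) = (-19627 + (84 + (12 - 4*(-7)))²) - 130*(-83) = (-19627 + (84 + (12 + 28))²) + 10790 = (-19627 + (84 + 40)²) + 10790 = (-19627 + 124²) + 10790 = (-19627 + 15376) + 10790 = -4251 + 10790 = 6539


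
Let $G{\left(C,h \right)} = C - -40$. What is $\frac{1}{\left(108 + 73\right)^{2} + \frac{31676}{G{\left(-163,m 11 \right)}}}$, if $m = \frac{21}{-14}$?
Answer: $\frac{123}{3997927} \approx 3.0766 \cdot 10^{-5}$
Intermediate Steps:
$m = - \frac{3}{2}$ ($m = 21 \left(- \frac{1}{14}\right) = - \frac{3}{2} \approx -1.5$)
$G{\left(C,h \right)} = 40 + C$ ($G{\left(C,h \right)} = C + 40 = 40 + C$)
$\frac{1}{\left(108 + 73\right)^{2} + \frac{31676}{G{\left(-163,m 11 \right)}}} = \frac{1}{\left(108 + 73\right)^{2} + \frac{31676}{40 - 163}} = \frac{1}{181^{2} + \frac{31676}{-123}} = \frac{1}{32761 + 31676 \left(- \frac{1}{123}\right)} = \frac{1}{32761 - \frac{31676}{123}} = \frac{1}{\frac{3997927}{123}} = \frac{123}{3997927}$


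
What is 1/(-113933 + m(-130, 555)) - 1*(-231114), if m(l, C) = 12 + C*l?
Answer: 43003613093/186071 ≈ 2.3111e+5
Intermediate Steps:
1/(-113933 + m(-130, 555)) - 1*(-231114) = 1/(-113933 + (12 + 555*(-130))) - 1*(-231114) = 1/(-113933 + (12 - 72150)) + 231114 = 1/(-113933 - 72138) + 231114 = 1/(-186071) + 231114 = -1/186071 + 231114 = 43003613093/186071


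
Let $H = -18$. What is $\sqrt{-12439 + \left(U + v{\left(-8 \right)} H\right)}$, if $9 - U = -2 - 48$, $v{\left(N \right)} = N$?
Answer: $2 i \sqrt{3059} \approx 110.62 i$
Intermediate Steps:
$U = 59$ ($U = 9 - \left(-2 - 48\right) = 9 - -50 = 9 + 50 = 59$)
$\sqrt{-12439 + \left(U + v{\left(-8 \right)} H\right)} = \sqrt{-12439 + \left(59 - -144\right)} = \sqrt{-12439 + \left(59 + 144\right)} = \sqrt{-12439 + 203} = \sqrt{-12236} = 2 i \sqrt{3059}$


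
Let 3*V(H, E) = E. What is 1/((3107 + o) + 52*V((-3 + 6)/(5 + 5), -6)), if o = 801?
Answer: 1/3804 ≈ 0.00026288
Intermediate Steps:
V(H, E) = E/3
1/((3107 + o) + 52*V((-3 + 6)/(5 + 5), -6)) = 1/((3107 + 801) + 52*((⅓)*(-6))) = 1/(3908 + 52*(-2)) = 1/(3908 - 104) = 1/3804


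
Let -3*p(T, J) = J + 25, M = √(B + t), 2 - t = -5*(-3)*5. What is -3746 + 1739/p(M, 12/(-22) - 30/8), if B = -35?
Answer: -3642154/911 ≈ -3998.0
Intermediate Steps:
t = -73 (t = 2 - (-5*(-3))*5 = 2 - 15*5 = 2 - 1*75 = 2 - 75 = -73)
M = 6*I*√3 (M = √(-35 - 73) = √(-108) = 6*I*√3 ≈ 10.392*I)
p(T, J) = -25/3 - J/3 (p(T, J) = -(J + 25)/3 = -(25 + J)/3 = -25/3 - J/3)
-3746 + 1739/p(M, 12/(-22) - 30/8) = -3746 + 1739/(-25/3 - (12/(-22) - 30/8)/3) = -3746 + 1739/(-25/3 - (12*(-1/22) - 30*⅛)/3) = -3746 + 1739/(-25/3 - (-6/11 - 15/4)/3) = -3746 + 1739/(-25/3 - ⅓*(-189/44)) = -3746 + 1739/(-25/3 + 63/44) = -3746 + 1739/(-911/132) = -3746 + 1739*(-132/911) = -3746 - 229548/911 = -3642154/911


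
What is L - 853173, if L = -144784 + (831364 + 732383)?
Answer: 565790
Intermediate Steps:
L = 1418963 (L = -144784 + 1563747 = 1418963)
L - 853173 = 1418963 - 853173 = 565790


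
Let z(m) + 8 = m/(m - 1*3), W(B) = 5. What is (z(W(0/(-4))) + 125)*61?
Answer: 14579/2 ≈ 7289.5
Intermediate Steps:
z(m) = -8 + m/(-3 + m) (z(m) = -8 + m/(m - 1*3) = -8 + m/(m - 3) = -8 + m/(-3 + m))
(z(W(0/(-4))) + 125)*61 = ((24 - 7*5)/(-3 + 5) + 125)*61 = ((24 - 35)/2 + 125)*61 = ((½)*(-11) + 125)*61 = (-11/2 + 125)*61 = (239/2)*61 = 14579/2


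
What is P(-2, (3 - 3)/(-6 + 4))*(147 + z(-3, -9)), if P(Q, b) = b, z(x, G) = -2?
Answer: 0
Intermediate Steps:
P(-2, (3 - 3)/(-6 + 4))*(147 + z(-3, -9)) = ((3 - 3)/(-6 + 4))*(147 - 2) = (0/(-2))*145 = (0*(-½))*145 = 0*145 = 0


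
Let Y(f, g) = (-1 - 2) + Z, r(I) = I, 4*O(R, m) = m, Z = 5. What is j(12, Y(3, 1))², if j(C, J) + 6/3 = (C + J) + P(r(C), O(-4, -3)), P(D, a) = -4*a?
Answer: 225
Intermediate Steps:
O(R, m) = m/4
Y(f, g) = 2 (Y(f, g) = (-1 - 2) + 5 = -3 + 5 = 2)
j(C, J) = 1 + C + J (j(C, J) = -2 + ((C + J) - (-3)) = -2 + ((C + J) - 4*(-¾)) = -2 + ((C + J) + 3) = -2 + (3 + C + J) = 1 + C + J)
j(12, Y(3, 1))² = (1 + 12 + 2)² = 15² = 225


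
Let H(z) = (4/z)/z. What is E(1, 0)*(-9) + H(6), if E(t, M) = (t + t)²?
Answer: -323/9 ≈ -35.889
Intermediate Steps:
H(z) = 4/z²
E(t, M) = 4*t² (E(t, M) = (2*t)² = 4*t²)
E(1, 0)*(-9) + H(6) = (4*1²)*(-9) + 4/6² = (4*1)*(-9) + 4*(1/36) = 4*(-9) + ⅑ = -36 + ⅑ = -323/9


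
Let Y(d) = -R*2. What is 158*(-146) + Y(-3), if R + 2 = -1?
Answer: -23062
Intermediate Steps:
R = -3 (R = -2 - 1 = -3)
Y(d) = 6 (Y(d) = -1*(-3)*2 = 3*2 = 6)
158*(-146) + Y(-3) = 158*(-146) + 6 = -23068 + 6 = -23062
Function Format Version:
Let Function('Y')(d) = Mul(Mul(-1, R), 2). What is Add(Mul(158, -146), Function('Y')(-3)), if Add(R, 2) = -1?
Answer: -23062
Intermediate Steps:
R = -3 (R = Add(-2, -1) = -3)
Function('Y')(d) = 6 (Function('Y')(d) = Mul(Mul(-1, -3), 2) = Mul(3, 2) = 6)
Add(Mul(158, -146), Function('Y')(-3)) = Add(Mul(158, -146), 6) = Add(-23068, 6) = -23062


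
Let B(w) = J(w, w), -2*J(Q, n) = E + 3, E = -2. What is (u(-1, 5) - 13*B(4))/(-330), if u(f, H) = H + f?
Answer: -7/220 ≈ -0.031818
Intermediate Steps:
J(Q, n) = -½ (J(Q, n) = -(-2 + 3)/2 = -½*1 = -½)
B(w) = -½
(u(-1, 5) - 13*B(4))/(-330) = ((5 - 1) - 13*(-½))/(-330) = (4 + 13/2)*(-1/330) = (21/2)*(-1/330) = -7/220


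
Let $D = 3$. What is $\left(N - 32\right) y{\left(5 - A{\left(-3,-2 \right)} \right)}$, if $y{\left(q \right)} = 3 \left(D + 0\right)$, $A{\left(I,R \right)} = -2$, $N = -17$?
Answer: $-441$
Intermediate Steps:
$y{\left(q \right)} = 9$ ($y{\left(q \right)} = 3 \left(3 + 0\right) = 3 \cdot 3 = 9$)
$\left(N - 32\right) y{\left(5 - A{\left(-3,-2 \right)} \right)} = \left(-17 - 32\right) 9 = \left(-49\right) 9 = -441$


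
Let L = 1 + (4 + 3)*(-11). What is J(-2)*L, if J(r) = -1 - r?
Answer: -76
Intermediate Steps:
L = -76 (L = 1 + 7*(-11) = 1 - 77 = -76)
J(-2)*L = (-1 - 1*(-2))*(-76) = (-1 + 2)*(-76) = 1*(-76) = -76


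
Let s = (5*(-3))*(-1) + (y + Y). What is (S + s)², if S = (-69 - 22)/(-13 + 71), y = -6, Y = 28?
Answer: 4223025/3364 ≈ 1255.4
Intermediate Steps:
S = -91/58 ≈ -1.5690
s = 37 (s = (5*(-3))*(-1) + (-6 + 28) = -15*(-1) + 22 = 15 + 22 = 37)
(S + s)² = (-91/58 + 37)² = (2055/58)² = 4223025/3364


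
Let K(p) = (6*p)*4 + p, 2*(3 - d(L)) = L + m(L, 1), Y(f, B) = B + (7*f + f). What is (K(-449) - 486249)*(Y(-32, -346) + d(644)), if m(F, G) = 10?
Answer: 460660924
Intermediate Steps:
Y(f, B) = B + 8*f
d(L) = -2 - L/2 (d(L) = 3 - (L + 10)/2 = 3 - (10 + L)/2 = 3 + (-5 - L/2) = -2 - L/2)
K(p) = 25*p (K(p) = 24*p + p = 25*p)
(K(-449) - 486249)*(Y(-32, -346) + d(644)) = (25*(-449) - 486249)*((-346 + 8*(-32)) + (-2 - ½*644)) = (-11225 - 486249)*((-346 - 256) + (-2 - 322)) = -497474*(-602 - 324) = -497474*(-926) = 460660924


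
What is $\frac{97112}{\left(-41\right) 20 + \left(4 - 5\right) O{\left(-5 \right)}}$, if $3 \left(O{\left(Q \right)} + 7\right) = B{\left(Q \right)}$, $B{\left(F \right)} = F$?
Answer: $- \frac{145668}{1217} \approx -119.69$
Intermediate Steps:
$O{\left(Q \right)} = -7 + \frac{Q}{3}$
$\frac{97112}{\left(-41\right) 20 + \left(4 - 5\right) O{\left(-5 \right)}} = \frac{97112}{\left(-41\right) 20 + \left(4 - 5\right) \left(-7 + \frac{1}{3} \left(-5\right)\right)} = \frac{97112}{-820 - \left(-7 - \frac{5}{3}\right)} = \frac{97112}{-820 - - \frac{26}{3}} = \frac{97112}{-820 + \frac{26}{3}} = \frac{97112}{- \frac{2434}{3}} = 97112 \left(- \frac{3}{2434}\right) = - \frac{145668}{1217}$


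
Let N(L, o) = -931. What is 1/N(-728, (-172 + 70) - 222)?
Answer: -1/931 ≈ -0.0010741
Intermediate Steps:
1/N(-728, (-172 + 70) - 222) = 1/(-931) = -1/931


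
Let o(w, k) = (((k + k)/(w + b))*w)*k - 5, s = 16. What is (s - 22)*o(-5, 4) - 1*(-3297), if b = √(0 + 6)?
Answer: 58413/19 - 960*√6/19 ≈ 2950.6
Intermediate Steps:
b = √6 ≈ 2.4495
o(w, k) = -5 + 2*w*k²/(w + √6) (o(w, k) = (((k + k)/(w + √6))*w)*k - 5 = (((2*k)/(w + √6))*w)*k - 5 = ((2*k/(w + √6))*w)*k - 5 = (2*k*w/(w + √6))*k - 5 = 2*w*k²/(w + √6) - 5 = -5 + 2*w*k²/(w + √6))
(s - 22)*o(-5, 4) - 1*(-3297) = (16 - 22)*((-5*(-5) - 5*√6 + 2*(-5)*4²)/(-5 + √6)) - 1*(-3297) = -6*(25 - 5*√6 + 2*(-5)*16)/(-5 + √6) + 3297 = -6*(25 - 5*√6 - 160)/(-5 + √6) + 3297 = -6*(-135 - 5*√6)/(-5 + √6) + 3297 = 3297 - 6*(-135 - 5*√6)/(-5 + √6)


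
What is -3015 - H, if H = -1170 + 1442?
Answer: -3287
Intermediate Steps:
H = 272
-3015 - H = -3015 - 1*272 = -3015 - 272 = -3287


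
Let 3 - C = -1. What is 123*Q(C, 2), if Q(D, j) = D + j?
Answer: 738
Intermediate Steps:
C = 4 (C = 3 - 1*(-1) = 3 + 1 = 4)
123*Q(C, 2) = 123*(4 + 2) = 123*6 = 738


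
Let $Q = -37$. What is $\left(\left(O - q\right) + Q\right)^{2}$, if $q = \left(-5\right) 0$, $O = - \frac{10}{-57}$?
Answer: $\frac{4405801}{3249} \approx 1356.0$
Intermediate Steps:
$O = \frac{10}{57}$ ($O = \left(-10\right) \left(- \frac{1}{57}\right) = \frac{10}{57} \approx 0.17544$)
$q = 0$
$\left(\left(O - q\right) + Q\right)^{2} = \left(\left(\frac{10}{57} - 0\right) - 37\right)^{2} = \left(\left(\frac{10}{57} + 0\right) - 37\right)^{2} = \left(\frac{10}{57} - 37\right)^{2} = \left(- \frac{2099}{57}\right)^{2} = \frac{4405801}{3249}$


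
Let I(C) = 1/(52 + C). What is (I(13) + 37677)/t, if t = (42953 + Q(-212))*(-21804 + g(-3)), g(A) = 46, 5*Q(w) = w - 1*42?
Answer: -1224503/30337647197 ≈ -4.0362e-5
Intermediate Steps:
Q(w) = -42/5 + w/5 (Q(w) = (w - 1*42)/5 = (w - 42)/5 = (-42 + w)/5 = -42/5 + w/5)
t = -4667330338/5 (t = (42953 + (-42/5 + (⅕)*(-212)))*(-21804 + 46) = (42953 + (-42/5 - 212/5))*(-21758) = (42953 - 254/5)*(-21758) = (214511/5)*(-21758) = -4667330338/5 ≈ -9.3347e+8)
(I(13) + 37677)/t = (1/(52 + 13) + 37677)/(-4667330338/5) = (1/65 + 37677)*(-5/4667330338) = (2449006/65)*(-5/4667330338) = -1224503/30337647197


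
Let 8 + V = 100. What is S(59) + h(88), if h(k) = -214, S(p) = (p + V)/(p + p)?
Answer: -25101/118 ≈ -212.72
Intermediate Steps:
V = 92 (V = -8 + 100 = 92)
S(p) = (92 + p)/(2*p) (S(p) = (p + 92)/(p + p) = (92 + p)/((2*p)) = (92 + p)*(1/(2*p)) = (92 + p)/(2*p))
S(59) + h(88) = (½)*(92 + 59)/59 - 214 = (½)*(1/59)*151 - 214 = 151/118 - 214 = -25101/118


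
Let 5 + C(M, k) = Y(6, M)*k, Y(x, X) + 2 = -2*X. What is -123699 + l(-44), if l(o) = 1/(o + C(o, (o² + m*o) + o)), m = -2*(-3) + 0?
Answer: -17312788340/139959 ≈ -1.2370e+5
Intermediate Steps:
Y(x, X) = -2 - 2*X
m = 6 (m = 6 + 0 = 6)
C(M, k) = -5 + k*(-2 - 2*M) (C(M, k) = -5 + (-2 - 2*M)*k = -5 + k*(-2 - 2*M))
l(o) = 1/(-5 + o - 2*(1 + o)*(o² + 7*o)) (l(o) = 1/(o + (-5 - 2*((o² + 6*o) + o)*(1 + o))) = 1/(o + (-5 - 2*(o² + 7*o)*(1 + o))) = 1/(o + (-5 - 2*(1 + o)*(o² + 7*o))) = 1/(-5 + o - 2*(1 + o)*(o² + 7*o)))
-123699 + l(-44) = -123699 - 1/(5 - 1*(-44) + 2*(-44)*(1 - 44)*(7 - 44)) = -123699 - 1/(5 + 44 + 2*(-44)*(-43)*(-37)) = -123699 - 1/(5 + 44 - 140008) = -123699 - 1/(-139959) = -123699 - 1*(-1/139959) = -123699 + 1/139959 = -17312788340/139959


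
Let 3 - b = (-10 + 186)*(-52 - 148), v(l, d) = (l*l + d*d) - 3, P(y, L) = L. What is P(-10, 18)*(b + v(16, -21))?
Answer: 646146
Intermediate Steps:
v(l, d) = -3 + d² + l² (v(l, d) = (l² + d²) - 3 = (d² + l²) - 3 = -3 + d² + l²)
b = 35203 (b = 3 - (-10 + 186)*(-52 - 148) = 3 - 176*(-200) = 3 - 1*(-35200) = 3 + 35200 = 35203)
P(-10, 18)*(b + v(16, -21)) = 18*(35203 + (-3 + (-21)² + 16²)) = 18*(35203 + (-3 + 441 + 256)) = 18*(35203 + 694) = 18*35897 = 646146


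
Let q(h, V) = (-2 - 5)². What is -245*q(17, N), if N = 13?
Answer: -12005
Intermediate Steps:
q(h, V) = 49 (q(h, V) = (-7)² = 49)
-245*q(17, N) = -245*49 = -12005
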